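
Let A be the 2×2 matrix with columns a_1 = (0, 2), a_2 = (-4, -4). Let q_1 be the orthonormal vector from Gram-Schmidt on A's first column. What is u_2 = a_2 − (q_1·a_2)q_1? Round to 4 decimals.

q_1 = a_1/‖a_1‖ = (0, 2)/2.0000 = (0.0000, 1.0000).
r_{12} = q_1·a_2 = -4.0000.
u_2 = a_2 + 4.0000·q_1 = (-4.0000, 0.0000).

u_2 = (-4.0000, 0.0000)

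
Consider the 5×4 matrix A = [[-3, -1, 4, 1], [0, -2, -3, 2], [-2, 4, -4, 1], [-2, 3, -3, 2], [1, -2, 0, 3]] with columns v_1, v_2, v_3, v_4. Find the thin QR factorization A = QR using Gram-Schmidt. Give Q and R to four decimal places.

Q = [[-0.7071, -0.6383, 0.2806, 0.0443], [0.0000, -0.4031, -0.8548, -0.3255], [-0.4714, 0.5151, -0.2770, 0.0326], [-0.4714, 0.3136, -0.2546, 0.3410], [0.2357, -0.2576, -0.2213, 0.8802]], R = [[4.2426, -3.0641, 0.4714, -1.4142], [0.0000, 4.9610, -4.3450, -1.0751], [0.0000, 0.0000, 5.5586, -2.8792], [0.0000, 0.0000, 0.0000, 2.7485]]

e_1 = v_1/‖v_1‖ = (-3, 0, -2, -2, 1)/4.2426 = (-0.7071, 0.0000, -0.4714, -0.4714, 0.2357).
r_{12} = e_1·v_2 = -3.0641.
u_2 = v_2 + 3.0641·e_1 = (-3.1667, -2.0000, 2.5556, 1.5556, -1.2778).
‖u_2‖ = 4.9610, so e_2 = (-0.6383, -0.4031, 0.5151, 0.3136, -0.2576).
r_{13} = e_1·v_3 = 0.4714; r_{23} = e_2·v_3 = -4.3450.
u_3 = v_3 − 0.4714·e_1 + 4.3450·e_2 = (1.5598, -4.7517, -1.5395, -1.4153, -1.2302).
‖u_3‖ = 5.5586, so e_3 = (0.2806, -0.8548, -0.2770, -0.2546, -0.2213).
r_{14} = e_1·v_4 = -1.4142; r_{24} = e_2·v_4 = -1.0751; r_{34} = e_3·v_4 = -2.8792.
u_4 = v_4 + 1.4142·e_1 + 1.0751·e_2 + 2.8792·e_3 = (0.1217, -0.8947, 0.0897, 0.9373, 2.4192).
‖u_4‖ = 2.7485, so e_4 = (0.0443, -0.3255, 0.0326, 0.3410, 0.8802).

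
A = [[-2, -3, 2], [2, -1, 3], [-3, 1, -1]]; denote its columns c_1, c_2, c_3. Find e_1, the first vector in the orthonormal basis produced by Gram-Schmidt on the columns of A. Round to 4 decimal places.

c_1 = (-2, 2, -3); ‖c_1‖ = 4.1231, so e_1 = (-0.4851, 0.4851, -0.7276).

e_1 = (-0.4851, 0.4851, -0.7276)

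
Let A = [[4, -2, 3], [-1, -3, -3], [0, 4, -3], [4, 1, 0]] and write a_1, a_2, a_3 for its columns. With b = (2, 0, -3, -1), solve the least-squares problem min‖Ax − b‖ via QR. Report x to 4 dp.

a_1 = (4, -1, 0, 4); ‖a_1‖ = 5.7446, so q_1 = (0.6963, -0.1741, 0.0000, 0.6963).
q_1·a_2 = 0.6963·(-2) + (-0.1741)·(-3) + 0.0000·4 + 0.6963·1 = -0.1741.
u_2 = a_2 + 0.1741·q_1 = (-1.8788, -3.0303, 4.0000, 1.1212).
‖u_2‖ = 5.4745, so q_2 = (-0.3432, -0.5535, 0.7307, 0.2048).
q_1·a_3 = 0.6963·3 + (-0.1741)·(-3) + 0.0000·(-3) + 0.6963·0 = 2.6112; q_2·a_3 = (-0.3432)·3 + (-0.5535)·(-3) + 0.7307·(-3) + 0.2048·0 = -1.5610.
u_3 = a_3 − 2.6112·q_1 + 1.5610·q_2 = (0.6461, -3.4095, -1.8595, -1.4985).
‖u_3‖ = 4.2125, so q_3 = (0.1534, -0.8094, -0.4414, -0.3557).
Qᵀb = (0.6963, -3.0832, 1.9867).
Back-substitute: x_3 = 1.9867/4.2125 = 0.4716.
x_2 = (-3.0832 + 1.5610·0.4716)/5.4745 = -0.4287.
x_1 = (0.6963 + 0.1741·(-0.4287) − 2.6112·0.4716)/5.7446 = -0.1062.

x = (-0.1062, -0.4287, 0.4716)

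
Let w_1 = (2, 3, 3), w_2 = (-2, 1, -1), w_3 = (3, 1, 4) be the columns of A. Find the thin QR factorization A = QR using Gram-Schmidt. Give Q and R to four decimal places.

Q = [[0.4264, -0.7126, -0.5571], [0.6396, 0.6730, -0.3714], [0.6396, -0.1980, 0.7428]], R = [[4.6904, -0.8528, 4.4772], [0.0000, 2.2962, -2.2567], [0.0000, 0.0000, 0.9285]]

e_1 = w_1/‖w_1‖ = (2, 3, 3)/4.6904 = (0.4264, 0.6396, 0.6396).
r_{12} = e_1·w_2 = -0.8528.
u_2 = w_2 + 0.8528·e_1 = (-1.6364, 1.5455, -0.4545).
‖u_2‖ = 2.2962, so e_2 = (-0.7126, 0.6730, -0.1980).
r_{13} = e_1·w_3 = 4.4772; r_{23} = e_2·w_3 = -2.2567.
u_3 = w_3 − 4.4772·e_1 + 2.2567·e_2 = (-0.5172, -0.3448, 0.6897).
‖u_3‖ = 0.9285, so e_3 = (-0.5571, -0.3714, 0.7428).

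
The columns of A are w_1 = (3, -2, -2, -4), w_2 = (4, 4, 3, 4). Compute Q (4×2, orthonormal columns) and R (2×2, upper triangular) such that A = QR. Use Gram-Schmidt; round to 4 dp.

Q = [[0.5222, 0.8206], [-0.3482, 0.4235], [-0.3482, 0.2779], [-0.6963, 0.2647]], R = [[5.7446, -3.1334], [0.0000, 6.8689]]

q_1 = w_1/‖w_1‖ = (3, -2, -2, -4)/5.7446 = (0.5222, -0.3482, -0.3482, -0.6963).
r_{12} = q_1·w_2 = -3.1334.
u_2 = w_2 + 3.1334·q_1 = (5.6364, 2.9091, 1.9091, 1.8182).
‖u_2‖ = 6.8689, so q_2 = (0.8206, 0.4235, 0.2779, 0.2647).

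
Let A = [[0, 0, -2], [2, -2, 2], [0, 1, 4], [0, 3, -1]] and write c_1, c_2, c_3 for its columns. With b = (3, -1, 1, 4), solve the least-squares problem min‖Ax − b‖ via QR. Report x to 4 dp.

c_1 = (0, 2, 0, 0); ‖c_1‖ = 2.0000, so e_1 = (0.0000, 1.0000, 0.0000, 0.0000).
e_1·c_2 = 0.0000·0 + 1.0000·(-2) + 0.0000·1 + 0.0000·3 = -2.0000.
u_2 = c_2 + 2.0000·e_1 = (0.0000, 0.0000, 1.0000, 3.0000).
‖u_2‖ = 3.1623, so e_2 = (0.0000, 0.0000, 0.3162, 0.9487).
e_1·c_3 = 0.0000·(-2) + 1.0000·2 + 0.0000·4 + 0.0000·(-1) = 2.0000; e_2·c_3 = 0.0000·(-2) + 0.0000·2 + 0.3162·4 + 0.9487·(-1) = 0.3162.
u_3 = c_3 − 2.0000·e_1 − 0.3162·e_2 = (-2.0000, 0.0000, 3.9000, -1.3000).
‖u_3‖ = 4.5717, so e_3 = (-0.4375, 0.0000, 0.8531, -0.2844).
Qᵀb = (-1.0000, 4.1110, -1.5968).
Back-substitute: x_3 = -1.5968/4.5717 = -0.3493.
x_2 = (4.1110 − 0.3162·(-0.3493))/3.1623 = 1.3349.
x_1 = (-1.0000 + 2.0000·1.3349 − 2.0000·(-0.3493))/2.0000 = 1.1842.

x = (1.1842, 1.3349, -0.3493)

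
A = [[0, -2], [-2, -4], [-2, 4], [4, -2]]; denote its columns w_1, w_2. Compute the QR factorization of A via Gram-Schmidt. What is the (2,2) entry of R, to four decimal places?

r_{22} = 6.1101

q_1 = w_1/‖w_1‖ = (0, -2, -2, 4)/4.8990 = (0.0000, -0.4082, -0.4082, 0.8165).
r_{12} = q_1·w_2 = -1.6330.
u_2 = w_2 + 1.6330·q_1 = (-2.0000, -4.6667, 3.3333, -0.6667).
r_{22} = ‖u_2‖ = 6.1101.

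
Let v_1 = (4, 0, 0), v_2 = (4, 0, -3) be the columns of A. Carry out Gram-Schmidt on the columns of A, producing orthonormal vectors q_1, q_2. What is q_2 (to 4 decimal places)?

q_2 = (0.0000, 0.0000, -1.0000)

v_1 = (4, 0, 0); ‖v_1‖ = 4.0000, so q_1 = (1.0000, 0.0000, 0.0000).
q_1·v_2 = 1.0000·4 + 0.0000·0 + 0.0000·(-3) = 4.0000.
u_2 = v_2 − 4.0000·q_1 = (0.0000, 0.0000, -3.0000).
‖u_2‖ = 3.0000, so q_2 = (0.0000, 0.0000, -1.0000).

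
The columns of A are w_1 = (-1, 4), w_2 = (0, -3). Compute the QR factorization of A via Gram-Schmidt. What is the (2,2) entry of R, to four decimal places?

w_1 = (-1, 4); ‖w_1‖ = 4.1231, so e_1 = (-0.2425, 0.9701).
e_1·w_2 = (-0.2425)·0 + 0.9701·(-3) = -2.9104.
u_2 = w_2 + 2.9104·e_1 = (-0.7059, -0.1765).
r_{22} = ‖u_2‖ = 0.7276.

r_{22} = 0.7276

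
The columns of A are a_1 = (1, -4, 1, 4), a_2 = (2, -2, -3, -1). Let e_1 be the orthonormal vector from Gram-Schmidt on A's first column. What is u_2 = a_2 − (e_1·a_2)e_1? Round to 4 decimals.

e_1 = a_1/‖a_1‖ = (1, -4, 1, 4)/5.8310 = (0.1715, -0.6860, 0.1715, 0.6860).
r_{12} = e_1·a_2 = 0.5145.
u_2 = a_2 − 0.5145·e_1 = (1.9118, -1.6471, -3.0882, -1.3529).

u_2 = (1.9118, -1.6471, -3.0882, -1.3529)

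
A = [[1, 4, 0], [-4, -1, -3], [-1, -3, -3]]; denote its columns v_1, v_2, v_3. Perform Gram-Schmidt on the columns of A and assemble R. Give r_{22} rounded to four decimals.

r_{22} = 4.3906

q_1 = v_1/‖v_1‖ = (1, -4, -1)/4.2426 = (0.2357, -0.9428, -0.2357).
r_{12} = q_1·v_2 = 2.5927.
u_2 = v_2 − 2.5927·q_1 = (3.3889, 1.4444, -2.3889).
r_{22} = ‖u_2‖ = 4.3906.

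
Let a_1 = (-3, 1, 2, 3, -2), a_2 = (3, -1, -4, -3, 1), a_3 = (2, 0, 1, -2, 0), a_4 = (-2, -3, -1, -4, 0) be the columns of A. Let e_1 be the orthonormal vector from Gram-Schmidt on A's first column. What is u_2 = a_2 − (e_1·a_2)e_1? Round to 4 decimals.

u_2 = (-0.2222, 0.0741, -1.8519, 0.2222, -1.1481)

e_1 = a_1/‖a_1‖ = (-3, 1, 2, 3, -2)/5.1962 = (-0.5774, 0.1925, 0.3849, 0.5774, -0.3849).
r_{12} = e_1·a_2 = -5.5811.
u_2 = a_2 + 5.5811·e_1 = (-0.2222, 0.0741, -1.8519, 0.2222, -1.1481).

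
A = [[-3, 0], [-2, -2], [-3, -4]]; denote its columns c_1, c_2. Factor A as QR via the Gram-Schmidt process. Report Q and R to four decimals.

c_1 = (-3, -2, -3); ‖c_1‖ = 4.6904, so q_1 = (-0.6396, -0.4264, -0.6396).
q_1·c_2 = (-0.6396)·0 + (-0.4264)·(-2) + (-0.6396)·(-4) = 3.4112.
u_2 = c_2 − 3.4112·q_1 = (2.1818, -0.5455, -1.8182).
‖u_2‖ = 2.8920, so q_2 = (0.7544, -0.1886, -0.6287).

Q = [[-0.6396, 0.7544], [-0.4264, -0.1886], [-0.6396, -0.6287]], R = [[4.6904, 3.4112], [0.0000, 2.8920]]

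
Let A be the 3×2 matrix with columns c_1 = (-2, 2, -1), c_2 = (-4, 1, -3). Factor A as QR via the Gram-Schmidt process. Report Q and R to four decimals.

Q = [[-0.6667, -0.4134], [0.6667, -0.7029], [-0.3333, -0.5788]], R = [[3.0000, 4.3333], [0.0000, 2.6874]]

c_1 = (-2, 2, -1); ‖c_1‖ = 3.0000, so q_1 = (-0.6667, 0.6667, -0.3333).
q_1·c_2 = (-0.6667)·(-4) + 0.6667·1 + (-0.3333)·(-3) = 4.3333.
u_2 = c_2 − 4.3333·q_1 = (-1.1111, -1.8889, -1.5556).
‖u_2‖ = 2.6874, so q_2 = (-0.4134, -0.7029, -0.5788).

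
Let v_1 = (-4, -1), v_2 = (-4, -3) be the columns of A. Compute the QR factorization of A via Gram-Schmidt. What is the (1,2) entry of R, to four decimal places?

r_{12} = 4.6082

q_1 = v_1/‖v_1‖ = (-4, -1)/4.1231 = (-0.9701, -0.2425).
r_{12} = q_1·v_2 = 4.6082.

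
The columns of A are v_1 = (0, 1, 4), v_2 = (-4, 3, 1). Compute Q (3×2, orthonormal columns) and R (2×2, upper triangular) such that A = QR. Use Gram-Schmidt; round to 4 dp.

v_1 = (0, 1, 4); ‖v_1‖ = 4.1231, so q_1 = (0.0000, 0.2425, 0.9701).
q_1·v_2 = 0.0000·(-4) + 0.2425·3 + 0.9701·1 = 1.6977.
u_2 = v_2 − 1.6977·q_1 = (-4.0000, 2.5882, -0.6471).
‖u_2‖ = 4.8081, so q_2 = (-0.8319, 0.5383, -0.1346).

Q = [[0.0000, -0.8319], [0.2425, 0.5383], [0.9701, -0.1346]], R = [[4.1231, 1.6977], [0.0000, 4.8081]]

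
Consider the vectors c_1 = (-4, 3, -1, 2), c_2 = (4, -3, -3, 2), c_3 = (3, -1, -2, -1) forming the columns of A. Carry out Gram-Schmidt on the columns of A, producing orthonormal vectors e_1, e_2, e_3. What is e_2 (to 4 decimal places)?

c_1 = (-4, 3, -1, 2); ‖c_1‖ = 5.4772, so e_1 = (-0.7303, 0.5477, -0.1826, 0.3651).
e_1·c_2 = (-0.7303)·4 + 0.5477·(-3) + (-0.1826)·(-3) + 0.3651·2 = -3.2863.
u_2 = c_2 + 3.2863·e_1 = (1.6000, -1.2000, -3.6000, 3.2000).
‖u_2‖ = 5.2154, so e_2 = (0.3068, -0.2301, -0.6903, 0.6136).

e_2 = (0.3068, -0.2301, -0.6903, 0.6136)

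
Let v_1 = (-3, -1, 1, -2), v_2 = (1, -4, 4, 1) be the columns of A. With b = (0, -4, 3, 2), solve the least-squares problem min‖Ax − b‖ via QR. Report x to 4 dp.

x = (0.0240, 0.8802)

v_1 = (-3, -1, 1, -2); ‖v_1‖ = 3.8730, so q_1 = (-0.7746, -0.2582, 0.2582, -0.5164).
q_1·v_2 = (-0.7746)·1 + (-0.2582)·(-4) + 0.2582·4 + (-0.5164)·1 = 0.7746.
u_2 = v_2 − 0.7746·q_1 = (1.6000, -3.8000, 3.8000, 1.4000).
‖u_2‖ = 5.7793, so q_2 = (0.2769, -0.6575, 0.6575, 0.2422).
Qᵀb = (0.7746, 5.0871).
Back-substitute: x_2 = 5.0871/5.7793 = 0.8802.
x_1 = (0.7746 − 0.7746·0.8802)/3.8730 = 0.0240.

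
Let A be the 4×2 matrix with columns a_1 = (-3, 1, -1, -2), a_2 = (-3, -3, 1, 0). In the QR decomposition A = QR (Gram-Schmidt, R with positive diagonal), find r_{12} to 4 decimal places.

r_{12} = 1.2910

q_1 = a_1/‖a_1‖ = (-3, 1, -1, -2)/3.8730 = (-0.7746, 0.2582, -0.2582, -0.5164).
r_{12} = q_1·a_2 = 1.2910.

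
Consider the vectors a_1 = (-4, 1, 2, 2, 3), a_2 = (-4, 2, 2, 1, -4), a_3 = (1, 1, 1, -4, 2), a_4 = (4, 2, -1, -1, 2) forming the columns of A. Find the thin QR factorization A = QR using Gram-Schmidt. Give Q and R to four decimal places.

Q = [[-0.6860, -0.4269, -0.0279, 0.4111], [0.1715, 0.2716, 0.3576, 0.8423], [0.3430, 0.2134, 0.3538, -0.0450], [0.3430, 0.0485, -0.8465, 0.3381], [0.5145, -0.8343, 0.1720, 0.0720]], R = [[5.8310, 2.0580, -0.5145, -2.0580], [0.0000, 6.0634, -1.8045, -3.0948], [0.0000, 0.0000, 4.4135, 1.4403], [0.0000, 0.0000, 0.0000, 3.1801]]

q_1 = a_1/‖a_1‖ = (-4, 1, 2, 2, 3)/5.8310 = (-0.6860, 0.1715, 0.3430, 0.3430, 0.5145).
r_{12} = q_1·a_2 = 2.0580.
u_2 = a_2 − 2.0580·q_1 = (-2.5882, 1.6471, 1.2941, 0.2941, -5.0588).
‖u_2‖ = 6.0634, so q_2 = (-0.4269, 0.2716, 0.2134, 0.0485, -0.8343).
r_{13} = q_1·a_3 = -0.5145; r_{23} = q_2·a_3 = -1.8045.
u_3 = a_3 + 0.5145·q_1 + 1.8045·q_2 = (-0.1232, 1.5784, 1.5616, -3.7360, 0.7592).
‖u_3‖ = 4.4135, so q_3 = (-0.0279, 0.3576, 0.3538, -0.8465, 0.1720).
r_{14} = q_1·a_4 = -2.0580; r_{24} = q_2·a_4 = -3.0948; r_{34} = q_3·a_4 = 1.4403.
u_4 = a_4 + 2.0580·q_1 + 3.0948·q_2 − 1.4403·q_3 = (1.3074, 2.6785, -0.1432, 1.0752, 0.2290).
‖u_4‖ = 3.1801, so q_4 = (0.4111, 0.8423, -0.0450, 0.3381, 0.0720).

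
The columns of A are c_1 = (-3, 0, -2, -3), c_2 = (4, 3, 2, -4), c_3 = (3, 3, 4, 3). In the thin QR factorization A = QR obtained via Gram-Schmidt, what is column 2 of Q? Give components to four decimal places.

e_2 = (0.5192, 0.4509, 0.2459, -0.6831)

c_1 = (-3, 0, -2, -3); ‖c_1‖ = 4.6904, so e_1 = (-0.6396, 0.0000, -0.4264, -0.6396).
e_1·c_2 = (-0.6396)·4 + 0.0000·3 + (-0.4264)·2 + (-0.6396)·(-4) = -0.8528.
u_2 = c_2 + 0.8528·e_1 = (3.4545, 3.0000, 1.6364, -4.5455).
‖u_2‖ = 6.6538, so e_2 = (0.5192, 0.4509, 0.2459, -0.6831).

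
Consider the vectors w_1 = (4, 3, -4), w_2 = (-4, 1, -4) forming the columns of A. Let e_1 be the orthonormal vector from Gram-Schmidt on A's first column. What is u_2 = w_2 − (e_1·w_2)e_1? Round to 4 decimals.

u_2 = (-4.2927, 0.7805, -3.7073)

e_1 = w_1/‖w_1‖ = (4, 3, -4)/6.4031 = (0.6247, 0.4685, -0.6247).
r_{12} = e_1·w_2 = 0.4685.
u_2 = w_2 − 0.4685·e_1 = (-4.2927, 0.7805, -3.7073).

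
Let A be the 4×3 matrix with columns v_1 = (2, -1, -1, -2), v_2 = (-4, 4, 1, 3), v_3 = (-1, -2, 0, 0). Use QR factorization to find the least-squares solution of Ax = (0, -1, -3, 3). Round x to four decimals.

x = (-0.3407, -0.0741, 0.3407)

v_1 = (2, -1, -1, -2); ‖v_1‖ = 3.1623, so q_1 = (0.6325, -0.3162, -0.3162, -0.6325).
q_1·v_2 = 0.6325·(-4) + (-0.3162)·4 + (-0.3162)·1 + (-0.6325)·3 = -6.0083.
u_2 = v_2 + 6.0083·q_1 = (-0.2000, 2.1000, -0.9000, -0.8000).
‖u_2‖ = 2.4290, so q_2 = (-0.0823, 0.8646, -0.3705, -0.3294).
q_1·v_3 = 0.6325·(-1) + (-0.3162)·(-2) + (-0.3162)·0 + (-0.6325)·0 = 0.0000; q_2·v_3 = (-0.0823)·(-1) + 0.8646·(-2) + (-0.3705)·0 + (-0.3294)·0 = -1.6468.
u_3 = v_3 + 0.0000·q_1 + 1.6468·q_2 = (-1.1356, -0.5763, -0.6102, -0.5424).
‖u_3‖ = 1.5127, so q_3 = (-0.7507, -0.3810, -0.4034, -0.3586).
Qᵀb = (-0.6325, -0.7410, 0.5154).
Back-substitute: x_3 = 0.5154/1.5127 = 0.3407.
x_2 = (-0.7410 + 1.6468·0.3407)/2.4290 = -0.0741.
x_1 = (-0.6325 + 6.0083·(-0.0741) + 0.0000·0.3407)/3.1623 = -0.3407.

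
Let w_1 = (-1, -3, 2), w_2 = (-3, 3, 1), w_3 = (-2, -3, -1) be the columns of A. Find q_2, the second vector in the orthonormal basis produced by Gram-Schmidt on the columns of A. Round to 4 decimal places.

q_2 = (-0.7775, 0.5071, 0.3719)

q_1 = w_1/‖w_1‖ = (-1, -3, 2)/3.7417 = (-0.2673, -0.8018, 0.5345).
r_{12} = q_1·w_2 = -1.0690.
u_2 = w_2 + 1.0690·q_1 = (-3.2857, 2.1429, 1.5714).
‖u_2‖ = 4.2258, so q_2 = (-0.7775, 0.5071, 0.3719).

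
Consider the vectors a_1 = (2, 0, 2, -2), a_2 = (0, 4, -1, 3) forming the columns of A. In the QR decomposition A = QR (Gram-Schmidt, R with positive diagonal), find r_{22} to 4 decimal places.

r_{22} = 4.5461

q_1 = a_1/‖a_1‖ = (2, 0, 2, -2)/3.4641 = (0.5774, 0.0000, 0.5774, -0.5774).
r_{12} = q_1·a_2 = -2.3094.
u_2 = a_2 + 2.3094·q_1 = (1.3333, 4.0000, 0.3333, 1.6667).
r_{22} = ‖u_2‖ = 4.5461.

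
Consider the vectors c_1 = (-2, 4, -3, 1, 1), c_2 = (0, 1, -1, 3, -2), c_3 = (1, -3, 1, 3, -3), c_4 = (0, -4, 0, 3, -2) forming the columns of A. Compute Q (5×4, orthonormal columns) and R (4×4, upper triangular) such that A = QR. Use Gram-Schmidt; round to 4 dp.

e_1 = c_1/‖c_1‖ = (-2, 4, -3, 1, 1)/5.5678 = (-0.3592, 0.7184, -0.5388, 0.1796, 0.1796).
r_{12} = e_1·c_2 = 1.4368.
u_2 = c_2 − 1.4368·e_1 = (0.5161, -0.0323, -0.2258, 2.7419, -2.2581).
‖u_2‖ = 3.5966, so e_2 = (0.1435, -0.0090, -0.0628, 0.7624, -0.6278).
r_{13} = e_1·c_3 = -3.0533; r_{23} = e_2·c_3 = 4.2782.
u_3 = c_3 + 3.0533·e_1 − 4.2782·e_2 = (-0.7107, -0.7681, -0.3766, 0.2868, 0.2344).
‖u_3‖ = 1.1722, so e_3 = (-0.6063, -0.6552, -0.3212, 0.2447, 0.2000).
r_{14} = e_1·c_4 = -2.6941; r_{24} = e_2·c_4 = 3.5787; r_{34} = e_3·c_4 = 2.9550.
u_4 = c_4 + 2.6941·e_1 − 3.5787·e_2 − 2.9550·e_3 = (0.3103, -0.0962, -0.2777, 0.0327, 0.1397).
‖u_4‖ = 0.4509, so e_4 = (0.6884, -0.2133, -0.6159, 0.0725, 0.3100).

Q = [[-0.3592, 0.1435, -0.6063, 0.6884], [0.7184, -0.0090, -0.6552, -0.2133], [-0.5388, -0.0628, -0.3212, -0.6159], [0.1796, 0.7624, 0.2447, 0.0725], [0.1796, -0.6278, 0.2000, 0.3100]], R = [[5.5678, 1.4368, -3.0533, -2.6941], [0.0000, 3.5966, 4.2782, 3.5787], [0.0000, 0.0000, 1.1722, 2.9550], [0.0000, 0.0000, 0.0000, 0.4509]]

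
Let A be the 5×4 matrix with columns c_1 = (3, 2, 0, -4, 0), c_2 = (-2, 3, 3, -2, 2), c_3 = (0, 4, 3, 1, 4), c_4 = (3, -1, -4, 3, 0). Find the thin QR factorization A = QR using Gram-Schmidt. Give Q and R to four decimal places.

c_1 = (3, 2, 0, -4, 0); ‖c_1‖ = 5.3852, so e_1 = (0.5571, 0.3714, 0.0000, -0.7428, 0.0000).
e_1·c_2 = 0.5571·(-2) + 0.3714·3 + 0.0000·3 + (-0.7428)·(-2) + 0.0000·2 = 1.4856.
u_2 = c_2 − 1.4856·e_1 = (-2.8276, 2.4483, 3.0000, -0.8966, 2.0000).
‖u_2‖ = 5.2719, so e_2 = (-0.5363, 0.4644, 0.5691, -0.1701, 0.3794).
e_1·c_3 = 0.5571·0 + 0.3714·4 + 0.0000·3 + (-0.7428)·1 + 0.0000·4 = 0.7428; e_2·c_3 = (-0.5363)·0 + 0.4644·4 + 0.5691·3 + (-0.1701)·1 + 0.3794·4 = 4.9122.
u_3 = c_3 − 0.7428·e_1 − 4.9122·e_2 = (2.2208, 1.4429, 0.2047, 2.3871, 2.1365).
‖u_3‖ = 4.1616, so e_3 = (0.5337, 0.3467, 0.0492, 0.5736, 0.5134).
e_1·c_4 = 0.5571·3 + 0.3714·(-1) + 0.0000·(-4) + (-0.7428)·3 + 0.0000·0 = -0.9285; e_2·c_4 = (-0.5363)·3 + 0.4644·(-1) + 0.5691·(-4) + (-0.1701)·3 + 0.3794·0 = -4.8598; e_3·c_4 = 0.5337·3 + 0.3467·(-1) + 0.0492·(-4) + 0.5736·3 + 0.5134·0 = 2.7783.
u_4 = c_4 + 0.9285·e_1 + 4.8598·e_2 − 2.7783·e_3 = (-0.5720, 0.6384, -1.3712, -0.1097, 0.4174).
‖u_4‖ = 1.6736, so e_4 = (-0.3417, 0.3815, -0.8193, -0.0656, 0.2494).

Q = [[0.5571, -0.5363, 0.5337, -0.3417], [0.3714, 0.4644, 0.3467, 0.3815], [0.0000, 0.5691, 0.0492, -0.8193], [-0.7428, -0.1701, 0.5736, -0.0656], [0.0000, 0.3794, 0.5134, 0.2494]], R = [[5.3852, 1.4856, 0.7428, -0.9285], [0.0000, 5.2719, 4.9122, -4.8598], [0.0000, 0.0000, 4.1616, 2.7783], [0.0000, 0.0000, 0.0000, 1.6736]]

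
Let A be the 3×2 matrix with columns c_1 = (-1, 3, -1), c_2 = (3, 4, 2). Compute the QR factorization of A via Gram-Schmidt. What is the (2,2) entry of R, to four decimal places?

r_{22} = 4.9543

e_1 = c_1/‖c_1‖ = (-1, 3, -1)/3.3166 = (-0.3015, 0.9045, -0.3015).
r_{12} = e_1·c_2 = 2.1106.
u_2 = c_2 − 2.1106·e_1 = (3.6364, 2.0909, 2.6364).
r_{22} = ‖u_2‖ = 4.9543.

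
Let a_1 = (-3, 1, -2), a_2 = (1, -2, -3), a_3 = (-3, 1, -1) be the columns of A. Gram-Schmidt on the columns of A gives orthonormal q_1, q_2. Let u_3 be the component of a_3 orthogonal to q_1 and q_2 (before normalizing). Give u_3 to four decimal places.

u_3 = (-0.1795, -0.2821, 0.1282)

a_1 = (-3, 1, -2); ‖a_1‖ = 3.7417, so q_1 = (-0.8018, 0.2673, -0.5345).
q_1·a_2 = (-0.8018)·1 + 0.2673·(-2) + (-0.5345)·(-3) = 0.2673.
u_2 = a_2 − 0.2673·q_1 = (1.2143, -2.0714, -2.8571).
‖u_2‖ = 3.7321, so q_2 = (0.3254, -0.5550, -0.7656).
q_1·a_3 = (-0.8018)·(-3) + 0.2673·1 + (-0.5345)·(-1) = 3.2071; q_2·a_3 = 0.3254·(-3) + (-0.5550)·1 + (-0.7656)·(-1) = -0.7656.
u_3 = a_3 − 3.2071·q_1 + 0.7656·q_2 = (-0.1795, -0.2821, 0.1282).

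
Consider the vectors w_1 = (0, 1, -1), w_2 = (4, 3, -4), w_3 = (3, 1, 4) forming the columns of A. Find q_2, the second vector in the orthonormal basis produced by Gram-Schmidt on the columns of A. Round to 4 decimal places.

q_2 = (0.9847, -0.1231, -0.1231)

w_1 = (0, 1, -1); ‖w_1‖ = 1.4142, so q_1 = (0.0000, 0.7071, -0.7071).
q_1·w_2 = 0.0000·4 + 0.7071·3 + (-0.7071)·(-4) = 4.9497.
u_2 = w_2 − 4.9497·q_1 = (4.0000, -0.5000, -0.5000).
‖u_2‖ = 4.0620, so q_2 = (0.9847, -0.1231, -0.1231).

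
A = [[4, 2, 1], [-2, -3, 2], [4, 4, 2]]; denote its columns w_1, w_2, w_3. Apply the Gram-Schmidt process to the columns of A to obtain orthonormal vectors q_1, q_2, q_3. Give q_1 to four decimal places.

w_1 = (4, -2, 4); ‖w_1‖ = 6.0000, so q_1 = (0.6667, -0.3333, 0.6667).

q_1 = (0.6667, -0.3333, 0.6667)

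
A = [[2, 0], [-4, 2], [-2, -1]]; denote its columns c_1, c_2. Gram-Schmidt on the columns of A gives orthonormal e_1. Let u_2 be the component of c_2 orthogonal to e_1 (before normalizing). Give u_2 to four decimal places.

u_2 = (0.5000, 1.0000, -1.5000)

c_1 = (2, -4, -2); ‖c_1‖ = 4.8990, so e_1 = (0.4082, -0.8165, -0.4082).
e_1·c_2 = 0.4082·0 + (-0.8165)·2 + (-0.4082)·(-1) = -1.2247.
u_2 = c_2 + 1.2247·e_1 = (0.5000, 1.0000, -1.5000).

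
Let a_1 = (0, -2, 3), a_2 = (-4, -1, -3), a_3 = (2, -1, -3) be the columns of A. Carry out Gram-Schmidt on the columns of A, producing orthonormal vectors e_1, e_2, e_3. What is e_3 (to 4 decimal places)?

e_1 = a_1/‖a_1‖ = (0, -2, 3)/3.6056 = (0.0000, -0.5547, 0.8321).
r_{12} = e_1·a_2 = -1.9415.
u_2 = a_2 + 1.9415·e_1 = (-4.0000, -2.0769, -1.3846).
‖u_2‖ = 4.7150, so e_2 = (-0.8484, -0.4405, -0.2937).
r_{13} = e_1·a_3 = -1.9415; r_{23} = e_2·a_3 = -0.3752.
u_3 = a_3 + 1.9415·e_1 + 0.3752·e_2 = (1.6817, -2.2422, -1.4948).
‖u_3‖ = 3.1765, so e_3 = (0.5294, -0.7059, -0.4706).

e_3 = (0.5294, -0.7059, -0.4706)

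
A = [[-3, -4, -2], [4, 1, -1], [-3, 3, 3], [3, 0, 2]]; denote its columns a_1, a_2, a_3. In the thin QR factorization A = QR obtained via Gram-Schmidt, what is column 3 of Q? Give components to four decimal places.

q_3 = (0.0780, -0.4149, 0.2423, 0.8735)

a_1 = (-3, 4, -3, 3); ‖a_1‖ = 6.5574, so q_1 = (-0.4575, 0.6100, -0.4575, 0.4575).
q_1·a_2 = (-0.4575)·(-4) + 0.6100·1 + (-0.4575)·3 + 0.4575·0 = 1.0675.
u_2 = a_2 − 1.0675·q_1 = (-3.5116, 0.3488, 3.4884, -0.4884).
‖u_2‖ = 4.9860, so q_2 = (-0.7043, 0.0700, 0.6996, -0.0979).
q_1·a_3 = (-0.4575)·(-2) + 0.6100·(-1) + (-0.4575)·3 + 0.4575·2 = -0.1525; q_2·a_3 = (-0.7043)·(-2) + 0.0700·(-1) + 0.6996·3 + (-0.0979)·2 = 3.2416.
u_3 = a_3 + 0.1525·q_1 − 3.2416·q_2 = (0.2133, -1.1338, 0.6623, 2.3873).
‖u_3‖ = 2.7329, so q_3 = (0.0780, -0.4149, 0.2423, 0.8735).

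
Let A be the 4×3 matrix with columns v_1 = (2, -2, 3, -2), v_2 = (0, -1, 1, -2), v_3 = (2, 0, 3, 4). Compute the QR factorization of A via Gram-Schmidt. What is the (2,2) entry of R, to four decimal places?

v_1 = (2, -2, 3, -2); ‖v_1‖ = 4.5826, so q_1 = (0.4364, -0.4364, 0.6547, -0.4364).
q_1·v_2 = 0.4364·0 + (-0.4364)·(-1) + 0.6547·1 + (-0.4364)·(-2) = 1.9640.
u_2 = v_2 − 1.9640·q_1 = (-0.8571, -0.1429, -0.2857, -1.1429).
r_{22} = ‖u_2‖ = 1.4639.

r_{22} = 1.4639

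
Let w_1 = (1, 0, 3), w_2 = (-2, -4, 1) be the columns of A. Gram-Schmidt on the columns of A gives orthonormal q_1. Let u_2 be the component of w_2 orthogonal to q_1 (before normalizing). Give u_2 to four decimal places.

u_2 = (-2.1000, -4.0000, 0.7000)

q_1 = w_1/‖w_1‖ = (1, 0, 3)/3.1623 = (0.3162, 0.0000, 0.9487).
r_{12} = q_1·w_2 = 0.3162.
u_2 = w_2 − 0.3162·q_1 = (-2.1000, -4.0000, 0.7000).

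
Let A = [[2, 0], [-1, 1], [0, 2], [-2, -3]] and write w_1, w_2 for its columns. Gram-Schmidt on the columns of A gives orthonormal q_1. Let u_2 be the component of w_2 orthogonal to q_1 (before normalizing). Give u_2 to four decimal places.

w_1 = (2, -1, 0, -2); ‖w_1‖ = 3.0000, so q_1 = (0.6667, -0.3333, 0.0000, -0.6667).
q_1·w_2 = 0.6667·0 + (-0.3333)·1 + 0.0000·2 + (-0.6667)·(-3) = 1.6667.
u_2 = w_2 − 1.6667·q_1 = (-1.1111, 1.5556, 2.0000, -1.8889).

u_2 = (-1.1111, 1.5556, 2.0000, -1.8889)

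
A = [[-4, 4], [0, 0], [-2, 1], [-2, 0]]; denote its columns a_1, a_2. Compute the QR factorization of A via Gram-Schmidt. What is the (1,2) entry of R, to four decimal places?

q_1 = a_1/‖a_1‖ = (-4, 0, -2, -2)/4.8990 = (-0.8165, 0.0000, -0.4082, -0.4082).
r_{12} = q_1·a_2 = -3.6742.

r_{12} = -3.6742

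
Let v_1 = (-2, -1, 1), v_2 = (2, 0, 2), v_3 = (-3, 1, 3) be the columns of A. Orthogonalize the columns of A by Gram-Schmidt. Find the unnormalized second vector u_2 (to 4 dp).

u_2 = (1.3333, -0.3333, 2.3333)

v_1 = (-2, -1, 1); ‖v_1‖ = 2.4495, so e_1 = (-0.8165, -0.4082, 0.4082).
e_1·v_2 = (-0.8165)·2 + (-0.4082)·0 + 0.4082·2 = -0.8165.
u_2 = v_2 + 0.8165·e_1 = (1.3333, -0.3333, 2.3333).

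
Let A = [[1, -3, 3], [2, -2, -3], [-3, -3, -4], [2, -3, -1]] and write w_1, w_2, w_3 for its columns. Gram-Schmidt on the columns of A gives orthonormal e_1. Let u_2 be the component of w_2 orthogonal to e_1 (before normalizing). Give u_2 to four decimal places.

u_2 = (-2.7778, -1.5556, -3.6667, -2.5556)

e_1 = w_1/‖w_1‖ = (1, 2, -3, 2)/4.2426 = (0.2357, 0.4714, -0.7071, 0.4714).
r_{12} = e_1·w_2 = -0.9428.
u_2 = w_2 + 0.9428·e_1 = (-2.7778, -1.5556, -3.6667, -2.5556).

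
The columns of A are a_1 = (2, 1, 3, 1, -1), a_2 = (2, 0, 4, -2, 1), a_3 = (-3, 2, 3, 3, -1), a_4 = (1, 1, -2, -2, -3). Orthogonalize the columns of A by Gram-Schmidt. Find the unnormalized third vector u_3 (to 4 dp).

u_3 = (-3.9091, 0.9697, 2.2121, 0.8182, 0.6061)

e_1 = a_1/‖a_1‖ = (2, 1, 3, 1, -1)/4.0000 = (0.5000, 0.2500, 0.7500, 0.2500, -0.2500).
r_{12} = e_1·a_2 = 3.2500.
u_2 = a_2 − 3.2500·e_1 = (0.3750, -0.8125, 1.5625, -2.8125, 1.8125).
‖u_2‖ = 3.7997, so e_2 = (0.0987, -0.2138, 0.4112, -0.7402, 0.4770).
r_{13} = e_1·a_3 = 2.2500; r_{23} = e_2·a_3 = -2.1877.
u_3 = a_3 − 2.2500·e_1 + 2.1877·e_2 = (-3.9091, 0.9697, 2.2121, 0.8182, 0.6061).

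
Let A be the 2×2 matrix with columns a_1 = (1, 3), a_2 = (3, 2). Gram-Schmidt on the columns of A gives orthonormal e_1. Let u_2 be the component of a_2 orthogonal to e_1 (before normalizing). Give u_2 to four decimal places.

u_2 = (2.1000, -0.7000)

e_1 = a_1/‖a_1‖ = (1, 3)/3.1623 = (0.3162, 0.9487).
r_{12} = e_1·a_2 = 2.8460.
u_2 = a_2 − 2.8460·e_1 = (2.1000, -0.7000).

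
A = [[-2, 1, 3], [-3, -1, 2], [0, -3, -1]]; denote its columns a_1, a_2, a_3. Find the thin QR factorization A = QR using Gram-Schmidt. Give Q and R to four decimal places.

a_1 = (-2, -3, 0); ‖a_1‖ = 3.6056, so e_1 = (-0.5547, -0.8321, 0.0000).
e_1·a_2 = (-0.5547)·1 + (-0.8321)·(-1) + 0.0000·(-3) = 0.2774.
u_2 = a_2 − 0.2774·e_1 = (1.1538, -0.7692, -3.0000).
‖u_2‖ = 3.3050, so e_2 = (0.3491, -0.2327, -0.9077).
e_1·a_3 = (-0.5547)·3 + (-0.8321)·2 + 0.0000·(-1) = -3.3282; e_2·a_3 = 0.3491·3 + (-0.2327)·2 + (-0.9077)·(-1) = 1.4896.
u_3 = a_3 + 3.3282·e_1 − 1.4896·e_2 = (0.6338, -0.4225, 0.3521).
‖u_3‖ = 0.8392, so e_3 = (0.7553, -0.5035, 0.4196).

Q = [[-0.5547, 0.3491, 0.7553], [-0.8321, -0.2327, -0.5035], [0.0000, -0.9077, 0.4196]], R = [[3.6056, 0.2774, -3.3282], [0.0000, 3.3050, 1.4896], [0.0000, 0.0000, 0.8392]]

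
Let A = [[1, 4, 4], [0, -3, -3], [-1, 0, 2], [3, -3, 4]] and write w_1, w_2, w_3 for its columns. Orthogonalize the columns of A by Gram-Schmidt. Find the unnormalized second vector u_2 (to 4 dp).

w_1 = (1, 0, -1, 3); ‖w_1‖ = 3.3166, so e_1 = (0.3015, 0.0000, -0.3015, 0.9045).
e_1·w_2 = 0.3015·4 + 0.0000·(-3) + (-0.3015)·0 + 0.9045·(-3) = -1.5076.
u_2 = w_2 + 1.5076·e_1 = (4.4545, -3.0000, -0.4545, -1.6364).

u_2 = (4.4545, -3.0000, -0.4545, -1.6364)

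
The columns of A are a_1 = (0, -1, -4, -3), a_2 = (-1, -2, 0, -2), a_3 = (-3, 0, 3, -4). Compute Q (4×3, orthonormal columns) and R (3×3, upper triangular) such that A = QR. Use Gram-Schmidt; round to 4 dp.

Q = [[0.0000, -0.3911, -0.3347], [-0.1961, -0.6618, 0.7233], [-0.7845, 0.4813, 0.2361], [-0.5883, -0.4212, -0.5559]], R = [[5.0990, 1.5689, 0.0000], [0.0000, 2.5570, 4.3018], [0.0000, 0.0000, 3.9363]]

a_1 = (0, -1, -4, -3); ‖a_1‖ = 5.0990, so e_1 = (0.0000, -0.1961, -0.7845, -0.5883).
e_1·a_2 = 0.0000·(-1) + (-0.1961)·(-2) + (-0.7845)·0 + (-0.5883)·(-2) = 1.5689.
u_2 = a_2 − 1.5689·e_1 = (-1.0000, -1.6923, 1.2308, -1.0769).
‖u_2‖ = 2.5570, so e_2 = (-0.3911, -0.6618, 0.4813, -0.4212).
e_1·a_3 = 0.0000·(-3) + (-0.1961)·0 + (-0.7845)·3 + (-0.5883)·(-4) = 0.0000; e_2·a_3 = (-0.3911)·(-3) + (-0.6618)·0 + 0.4813·3 + (-0.4212)·(-4) = 4.3018.
u_3 = a_3 + 0.0000·e_1 − 4.3018·e_2 = (-1.3176, 2.8471, 0.9294, -2.1882).
‖u_3‖ = 3.9363, so e_3 = (-0.3347, 0.7233, 0.2361, -0.5559).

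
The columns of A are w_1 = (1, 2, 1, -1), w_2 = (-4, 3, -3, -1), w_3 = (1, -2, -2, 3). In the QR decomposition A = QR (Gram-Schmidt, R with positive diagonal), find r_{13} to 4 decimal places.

r_{13} = -3.0237

w_1 = (1, 2, 1, -1); ‖w_1‖ = 2.6458, so e_1 = (0.3780, 0.7559, 0.3780, -0.3780).
r_{13} = e_1·w_3 = -3.0237.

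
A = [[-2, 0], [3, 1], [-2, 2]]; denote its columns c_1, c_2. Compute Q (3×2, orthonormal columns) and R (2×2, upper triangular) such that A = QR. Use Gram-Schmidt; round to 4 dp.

Q = [[-0.4851, -0.0529], [0.7276, 0.5293], [-0.4851, 0.8468]], R = [[4.1231, -0.2425], [0.0000, 2.2229]]

c_1 = (-2, 3, -2); ‖c_1‖ = 4.1231, so q_1 = (-0.4851, 0.7276, -0.4851).
q_1·c_2 = (-0.4851)·0 + 0.7276·1 + (-0.4851)·2 = -0.2425.
u_2 = c_2 + 0.2425·q_1 = (-0.1176, 1.1765, 1.8824).
‖u_2‖ = 2.2229, so q_2 = (-0.0529, 0.5293, 0.8468).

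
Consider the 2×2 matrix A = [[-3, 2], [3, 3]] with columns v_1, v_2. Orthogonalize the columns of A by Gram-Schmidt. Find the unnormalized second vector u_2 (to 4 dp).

e_1 = v_1/‖v_1‖ = (-3, 3)/4.2426 = (-0.7071, 0.7071).
r_{12} = e_1·v_2 = 0.7071.
u_2 = v_2 − 0.7071·e_1 = (2.5000, 2.5000).

u_2 = (2.5000, 2.5000)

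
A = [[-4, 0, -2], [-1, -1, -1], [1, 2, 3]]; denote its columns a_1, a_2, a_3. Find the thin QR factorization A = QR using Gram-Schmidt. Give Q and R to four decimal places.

Q = [[-0.9428, 0.3143, -0.1111], [-0.2357, -0.3928, 0.8889], [0.2357, 0.8642, 0.4444]], R = [[4.2426, 0.7071, 2.8284], [0.0000, 2.1213, 2.3570], [0.0000, 0.0000, 0.6667]]

a_1 = (-4, -1, 1); ‖a_1‖ = 4.2426, so e_1 = (-0.9428, -0.2357, 0.2357).
e_1·a_2 = (-0.9428)·0 + (-0.2357)·(-1) + 0.2357·2 = 0.7071.
u_2 = a_2 − 0.7071·e_1 = (0.6667, -0.8333, 1.8333).
‖u_2‖ = 2.1213, so e_2 = (0.3143, -0.3928, 0.8642).
e_1·a_3 = (-0.9428)·(-2) + (-0.2357)·(-1) + 0.2357·3 = 2.8284; e_2·a_3 = 0.3143·(-2) + (-0.3928)·(-1) + 0.8642·3 = 2.3570.
u_3 = a_3 − 2.8284·e_1 − 2.3570·e_2 = (-0.0741, 0.5926, 0.2963).
‖u_3‖ = 0.6667, so e_3 = (-0.1111, 0.8889, 0.4444).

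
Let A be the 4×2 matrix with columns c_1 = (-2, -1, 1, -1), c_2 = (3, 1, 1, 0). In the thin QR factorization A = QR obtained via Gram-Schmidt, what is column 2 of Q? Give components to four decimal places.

e_1 = c_1/‖c_1‖ = (-2, -1, 1, -1)/2.6458 = (-0.7559, -0.3780, 0.3780, -0.3780).
r_{12} = e_1·c_2 = -2.2678.
u_2 = c_2 + 2.2678·e_1 = (1.2857, 0.1429, 1.8571, -0.8571).
‖u_2‖ = 2.4202, so e_2 = (0.5313, 0.0590, 0.7674, -0.3542).

e_2 = (0.5313, 0.0590, 0.7674, -0.3542)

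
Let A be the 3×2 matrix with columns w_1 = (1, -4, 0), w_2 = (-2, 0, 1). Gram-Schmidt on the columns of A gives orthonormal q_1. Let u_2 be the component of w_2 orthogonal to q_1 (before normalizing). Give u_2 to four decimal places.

q_1 = w_1/‖w_1‖ = (1, -4, 0)/4.1231 = (0.2425, -0.9701, 0.0000).
r_{12} = q_1·w_2 = -0.4851.
u_2 = w_2 + 0.4851·q_1 = (-1.8824, -0.4706, 1.0000).

u_2 = (-1.8824, -0.4706, 1.0000)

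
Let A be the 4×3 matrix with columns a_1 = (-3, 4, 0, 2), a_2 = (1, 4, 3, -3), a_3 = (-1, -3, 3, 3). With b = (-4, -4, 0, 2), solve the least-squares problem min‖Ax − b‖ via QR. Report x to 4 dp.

x = (0.1962, -0.5830, 0.5361)

a_1 = (-3, 4, 0, 2); ‖a_1‖ = 5.3852, so q_1 = (-0.5571, 0.7428, 0.0000, 0.3714).
q_1·a_2 = (-0.5571)·1 + 0.7428·4 + 0.0000·3 + 0.3714·(-3) = 1.2999.
u_2 = a_2 − 1.2999·q_1 = (1.7241, 3.0345, 3.0000, -3.4828).
‖u_2‖ = 5.7715, so q_2 = (0.2987, 0.5258, 0.5198, -0.6034).
q_1·a_3 = (-0.5571)·(-1) + 0.7428·(-3) + 0.0000·3 + 0.3714·3 = -0.5571; q_2·a_3 = 0.2987·(-1) + 0.5258·(-3) + 0.5198·3 + (-0.6034)·3 = -2.1270.
u_3 = a_3 + 0.5571·q_1 + 2.1270·q_2 = (-0.6749, -1.4679, 4.1056, 1.9234).
‖u_3‖ = 4.8131, so q_3 = (-0.1402, -0.3050, 0.8530, 0.3996).
Qᵀb = (0.0000, -4.5049, 2.5801).
Back-substitute: x_3 = 2.5801/4.8131 = 0.5361.
x_2 = (-4.5049 + 2.1270·0.5361)/5.7715 = -0.5830.
x_1 = (0.0000 − 1.2999·(-0.5830) + 0.5571·0.5361)/5.3852 = 0.1962.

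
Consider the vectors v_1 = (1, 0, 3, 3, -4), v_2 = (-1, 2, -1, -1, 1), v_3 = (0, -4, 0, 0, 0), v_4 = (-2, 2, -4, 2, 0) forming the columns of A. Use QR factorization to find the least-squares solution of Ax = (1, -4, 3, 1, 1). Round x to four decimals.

x = (-0.1860, -1.1395, 0.2442, -0.3721)

v_1 = (1, 0, 3, 3, -4); ‖v_1‖ = 5.9161, so e_1 = (0.1690, 0.0000, 0.5071, 0.5071, -0.6761).
e_1·v_2 = 0.1690·(-1) + 0.0000·2 + 0.5071·(-1) + 0.5071·(-1) + (-0.6761)·1 = -1.8593.
u_2 = v_2 + 1.8593·e_1 = (-0.6857, 2.0000, -0.0571, -0.0571, -0.2571).
‖u_2‖ = 2.1314, so e_2 = (-0.3217, 0.9384, -0.0268, -0.0268, -0.1206).
e_1·v_3 = 0.1690·0 + 0.0000·(-4) + 0.5071·0 + 0.5071·0 + (-0.6761)·0 = 0.0000; e_2·v_3 = (-0.3217)·0 + 0.9384·(-4) + (-0.0268)·0 + (-0.0268)·0 + (-0.1206)·0 = -3.7534.
u_3 = v_3 + 0.0000·e_1 + 3.7534·e_2 = (-1.2075, -0.4780, -0.1006, -0.1006, -0.4528).
‖u_3‖ = 1.3827, so e_3 = (-0.8733, -0.3457, -0.0728, -0.0728, -0.3275).
e_1·v_4 = 0.1690·(-2) + 0.0000·2 + 0.5071·(-4) + 0.5071·2 + (-0.6761)·0 = -1.3522; e_2·v_4 = (-0.3217)·(-2) + 0.9384·2 + (-0.0268)·(-4) + (-0.0268)·2 + (-0.1206)·0 = 2.5738; e_3·v_4 = (-0.8733)·(-2) + (-0.3457)·2 + (-0.0728)·(-4) + (-0.0728)·2 + (-0.3275)·0 = 1.2008.
u_4 = v_4 + 1.3522·e_1 − 2.5738·e_2 − 1.2008·e_3 = (0.1053, 0.0000, -3.1579, 2.8421, -0.2105).
‖u_4‖ = 4.2550, so e_4 = (0.0247, 0.0000, -0.7422, 0.6679, -0.0495).
Qᵀb = (1.5213, -4.3030, -0.1092, -1.5833).
Back-substitute: x_4 = -1.5833/4.2550 = -0.3721.
x_3 = (-0.1092 − 1.2008·(-0.3721))/1.3827 = 0.2442.
x_2 = (-4.3030 + 3.7534·0.2442 − 2.5738·(-0.3721))/2.1314 = -1.1395.
x_1 = (1.5213 + 1.8593·(-1.1395) + 0.0000·0.2442 + 1.3522·(-0.3721))/5.9161 = -0.1860.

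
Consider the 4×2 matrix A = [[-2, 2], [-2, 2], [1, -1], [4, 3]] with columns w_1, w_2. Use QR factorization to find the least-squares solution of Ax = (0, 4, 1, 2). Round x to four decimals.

w_1 = (-2, -2, 1, 4); ‖w_1‖ = 5.0000, so e_1 = (-0.4000, -0.4000, 0.2000, 0.8000).
e_1·w_2 = (-0.4000)·2 + (-0.4000)·2 + 0.2000·(-1) + 0.8000·3 = 0.6000.
u_2 = w_2 − 0.6000·e_1 = (2.2400, 2.2400, -1.1200, 2.5200).
‖u_2‖ = 4.2000, so e_2 = (0.5333, 0.5333, -0.2667, 0.6000).
Qᵀb = (0.2000, 3.0667).
Back-substitute: x_2 = 3.0667/4.2000 = 0.7302.
x_1 = (0.2000 − 0.6000·0.7302)/5.0000 = -0.0476.

x = (-0.0476, 0.7302)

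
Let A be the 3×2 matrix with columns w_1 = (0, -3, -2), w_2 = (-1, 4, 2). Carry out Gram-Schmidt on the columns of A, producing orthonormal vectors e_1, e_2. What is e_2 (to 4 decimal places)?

e_2 = (-0.8745, 0.2691, -0.4036)

w_1 = (0, -3, -2); ‖w_1‖ = 3.6056, so e_1 = (0.0000, -0.8321, -0.5547).
e_1·w_2 = 0.0000·(-1) + (-0.8321)·4 + (-0.5547)·2 = -4.4376.
u_2 = w_2 + 4.4376·e_1 = (-1.0000, 0.3077, -0.4615).
‖u_2‖ = 1.1435, so e_2 = (-0.8745, 0.2691, -0.4036).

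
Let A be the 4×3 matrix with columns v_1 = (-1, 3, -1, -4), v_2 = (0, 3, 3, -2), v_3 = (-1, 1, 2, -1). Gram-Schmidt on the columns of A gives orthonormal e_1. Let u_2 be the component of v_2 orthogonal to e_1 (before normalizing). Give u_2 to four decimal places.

u_2 = (0.5185, 1.4444, 3.5185, 0.0741)

v_1 = (-1, 3, -1, -4); ‖v_1‖ = 5.1962, so e_1 = (-0.1925, 0.5774, -0.1925, -0.7698).
e_1·v_2 = (-0.1925)·0 + 0.5774·3 + (-0.1925)·3 + (-0.7698)·(-2) = 2.6943.
u_2 = v_2 − 2.6943·e_1 = (0.5185, 1.4444, 3.5185, 0.0741).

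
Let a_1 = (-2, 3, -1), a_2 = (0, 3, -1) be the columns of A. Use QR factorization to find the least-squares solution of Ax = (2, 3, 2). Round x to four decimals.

x = (-1.0000, 1.7000)

a_1 = (-2, 3, -1); ‖a_1‖ = 3.7417, so q_1 = (-0.5345, 0.8018, -0.2673).
q_1·a_2 = (-0.5345)·0 + 0.8018·3 + (-0.2673)·(-1) = 2.6726.
u_2 = a_2 − 2.6726·q_1 = (1.4286, 0.8571, -0.2857).
‖u_2‖ = 1.6903, so q_2 = (0.8452, 0.5071, -0.1690).
Qᵀb = (0.8018, 2.8735).
Back-substitute: x_2 = 2.8735/1.6903 = 1.7000.
x_1 = (0.8018 − 2.6726·1.7000)/3.7417 = -1.0000.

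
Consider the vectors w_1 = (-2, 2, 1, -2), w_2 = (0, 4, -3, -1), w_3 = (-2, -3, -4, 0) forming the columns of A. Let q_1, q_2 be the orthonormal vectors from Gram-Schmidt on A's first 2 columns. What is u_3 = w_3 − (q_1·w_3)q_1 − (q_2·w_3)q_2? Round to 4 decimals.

w_1 = (-2, 2, 1, -2); ‖w_1‖ = 3.6056, so q_1 = (-0.5547, 0.5547, 0.2774, -0.5547).
q_1·w_2 = (-0.5547)·0 + 0.5547·4 + 0.2774·(-3) + (-0.5547)·(-1) = 1.9415.
u_2 = w_2 − 1.9415·q_1 = (1.0769, 2.9231, -3.5385, 0.0769).
‖u_2‖ = 4.7150, so q_2 = (0.2284, 0.6200, -0.7505, 0.0163).
q_1·w_3 = (-0.5547)·(-2) + 0.5547·(-3) + 0.2774·(-4) + (-0.5547)·0 = -1.6641; q_2·w_3 = 0.2284·(-2) + 0.6200·(-3) + (-0.7505)·(-4) + 0.0163·0 = 0.6852.
u_3 = w_3 + 1.6641·q_1 − 0.6852·q_2 = (-3.0796, -2.5017, -3.0242, -0.9343).

u_3 = (-3.0796, -2.5017, -3.0242, -0.9343)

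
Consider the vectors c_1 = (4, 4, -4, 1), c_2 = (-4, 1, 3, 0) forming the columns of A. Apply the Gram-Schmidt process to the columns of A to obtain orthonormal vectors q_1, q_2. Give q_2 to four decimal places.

q_1 = c_1/‖c_1‖ = (4, 4, -4, 1)/7.0000 = (0.5714, 0.5714, -0.5714, 0.1429).
r_{12} = q_1·c_2 = -3.4286.
u_2 = c_2 + 3.4286·q_1 = (-2.0408, 2.9592, 1.0408, 0.4898).
‖u_2‖ = 3.7742, so q_2 = (-0.5407, 0.7840, 0.2758, 0.1298).

q_2 = (-0.5407, 0.7840, 0.2758, 0.1298)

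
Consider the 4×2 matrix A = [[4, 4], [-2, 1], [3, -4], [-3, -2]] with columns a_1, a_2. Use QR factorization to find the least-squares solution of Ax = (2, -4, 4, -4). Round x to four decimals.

x = (1.1267, -0.3517)

a_1 = (4, -2, 3, -3); ‖a_1‖ = 6.1644, so e_1 = (0.6489, -0.3244, 0.4867, -0.4867).
e_1·a_2 = 0.6489·4 + (-0.3244)·1 + 0.4867·(-4) + (-0.4867)·(-2) = 1.2978.
u_2 = a_2 − 1.2978·e_1 = (3.1579, 1.4211, -4.6316, -1.3684).
‖u_2‖ = 5.9427, so e_2 = (0.5314, 0.2391, -0.7794, -0.2303).
Qᵀb = (6.4889, -2.0901).
Back-substitute: x_2 = -2.0901/5.9427 = -0.3517.
x_1 = (6.4889 − 1.2978·(-0.3517))/6.1644 = 1.1267.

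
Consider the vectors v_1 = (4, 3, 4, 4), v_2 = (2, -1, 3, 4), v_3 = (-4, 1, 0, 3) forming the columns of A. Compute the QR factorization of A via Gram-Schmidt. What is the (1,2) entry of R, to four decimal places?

r_{12} = 4.3710

v_1 = (4, 3, 4, 4); ‖v_1‖ = 7.5498, so q_1 = (0.5298, 0.3974, 0.5298, 0.5298).
r_{12} = q_1·v_2 = 4.3710.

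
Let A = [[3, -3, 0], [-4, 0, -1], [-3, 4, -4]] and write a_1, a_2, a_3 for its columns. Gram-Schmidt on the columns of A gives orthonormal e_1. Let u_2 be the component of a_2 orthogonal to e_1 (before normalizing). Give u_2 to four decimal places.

a_1 = (3, -4, -3); ‖a_1‖ = 5.8310, so e_1 = (0.5145, -0.6860, -0.5145).
e_1·a_2 = 0.5145·(-3) + (-0.6860)·0 + (-0.5145)·4 = -3.6015.
u_2 = a_2 + 3.6015·e_1 = (-1.1471, -2.4706, 2.1471).

u_2 = (-1.1471, -2.4706, 2.1471)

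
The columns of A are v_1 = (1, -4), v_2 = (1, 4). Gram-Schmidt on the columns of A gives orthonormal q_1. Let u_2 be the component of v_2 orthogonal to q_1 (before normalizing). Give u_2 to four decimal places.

u_2 = (1.8824, 0.4706)

v_1 = (1, -4); ‖v_1‖ = 4.1231, so q_1 = (0.2425, -0.9701).
q_1·v_2 = 0.2425·1 + (-0.9701)·4 = -3.6380.
u_2 = v_2 + 3.6380·q_1 = (1.8824, 0.4706).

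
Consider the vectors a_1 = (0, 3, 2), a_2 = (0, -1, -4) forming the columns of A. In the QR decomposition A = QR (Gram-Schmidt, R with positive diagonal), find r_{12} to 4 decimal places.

q_1 = a_1/‖a_1‖ = (0, 3, 2)/3.6056 = (0.0000, 0.8321, 0.5547).
r_{12} = q_1·a_2 = -3.0509.

r_{12} = -3.0509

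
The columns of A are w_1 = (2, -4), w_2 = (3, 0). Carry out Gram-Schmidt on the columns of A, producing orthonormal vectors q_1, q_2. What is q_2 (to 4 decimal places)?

q_2 = (0.8944, 0.4472)

q_1 = w_1/‖w_1‖ = (2, -4)/4.4721 = (0.4472, -0.8944).
r_{12} = q_1·w_2 = 1.3416.
u_2 = w_2 − 1.3416·q_1 = (2.4000, 1.2000).
‖u_2‖ = 2.6833, so q_2 = (0.8944, 0.4472).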